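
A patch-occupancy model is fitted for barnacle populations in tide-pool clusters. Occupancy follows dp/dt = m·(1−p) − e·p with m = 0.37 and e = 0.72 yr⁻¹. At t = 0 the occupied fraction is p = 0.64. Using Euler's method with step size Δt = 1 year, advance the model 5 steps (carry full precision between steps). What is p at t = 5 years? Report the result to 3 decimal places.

Update rule: p ← p + [m·(1−p) − e·p]·Δt with Δt = 1.
  1  |  dp/dt·Δt = -0.327600  |  p_1 = 0.312400
  2  |  dp/dt·Δt = +0.029484  |  p_2 = 0.341884
  3  |  dp/dt·Δt = -0.002654  |  p_3 = 0.339230
  4  |  dp/dt·Δt = +0.000239  |  p_4 = 0.339469
  5  |  dp/dt·Δt = -0.000021  |  p_5 = 0.339448

0.339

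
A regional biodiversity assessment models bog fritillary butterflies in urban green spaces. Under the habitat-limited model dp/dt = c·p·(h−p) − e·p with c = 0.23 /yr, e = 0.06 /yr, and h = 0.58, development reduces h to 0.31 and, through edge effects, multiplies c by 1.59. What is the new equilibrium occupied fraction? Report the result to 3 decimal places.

Before: p* = h − e/c = 0.58 − 0.06/0.23 = 0.58 − 0.2609 = 0.3191.
After: c = 0.3657, e = 0.06, h = 0.31; p* = 0.31 − 0.06/0.3657 = 0.1459.

0.146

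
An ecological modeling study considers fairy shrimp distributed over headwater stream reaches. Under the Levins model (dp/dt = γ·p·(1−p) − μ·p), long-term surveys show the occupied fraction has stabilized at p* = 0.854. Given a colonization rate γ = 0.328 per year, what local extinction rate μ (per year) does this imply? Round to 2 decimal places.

0.05

At equilibrium γ(1−p*) = μ.
μ = 0.328 × (1 − 0.854) = 0.328 × 0.1460 = 0.0479.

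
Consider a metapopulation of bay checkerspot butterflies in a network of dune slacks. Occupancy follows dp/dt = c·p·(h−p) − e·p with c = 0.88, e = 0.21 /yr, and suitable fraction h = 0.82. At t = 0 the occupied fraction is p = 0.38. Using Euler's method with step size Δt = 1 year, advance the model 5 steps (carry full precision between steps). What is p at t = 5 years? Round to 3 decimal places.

0.569

Update rule: p ← p + [c·p·(h−p) − e·p]·Δt with Δt = 1.
p: 0.38000 → 0.44734  (Δp = +0.06734)
p: 0.44734 → 0.50010  (Δp = +0.05276)
p: 0.50010 → 0.53586  (Δp = +0.03576)
p: 0.53586 → 0.55732  (Δp = +0.02146)
p: 0.55732 → 0.56911  (Δp = +0.01179)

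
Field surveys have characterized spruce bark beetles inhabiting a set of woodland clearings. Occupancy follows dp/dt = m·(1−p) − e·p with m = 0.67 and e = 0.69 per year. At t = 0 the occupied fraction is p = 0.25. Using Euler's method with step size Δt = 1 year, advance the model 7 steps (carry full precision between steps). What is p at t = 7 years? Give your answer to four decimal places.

0.4928

Update rule: p ← p + [m·(1−p) − e·p]·Δt with Δt = 1.
t = 1: p = 0.25000 + (+0.33000) = 0.58000
t = 2: p = 0.58000 + (-0.11880) = 0.46120
t = 3: p = 0.46120 + (+0.04277) = 0.50397
t = 4: p = 0.50397 + (-0.01540) = 0.48857
t = 5: p = 0.48857 + (+0.00554) = 0.49411
t = 6: p = 0.49411 + (-0.00200) = 0.49212
t = 7: p = 0.49212 + (+0.00072) = 0.49284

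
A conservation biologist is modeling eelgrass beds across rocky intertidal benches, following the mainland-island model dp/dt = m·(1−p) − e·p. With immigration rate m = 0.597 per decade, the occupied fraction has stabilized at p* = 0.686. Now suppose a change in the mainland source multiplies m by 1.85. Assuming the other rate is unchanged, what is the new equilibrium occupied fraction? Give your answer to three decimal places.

Balance m(1−p*) = e·p* gives e = m(1−p*)/p* = 0.597×0.31400/0.68600 = 0.27326.
New p* = m/(m+e) = 1.10445/(1.10445+0.27326) = 0.80166.

0.802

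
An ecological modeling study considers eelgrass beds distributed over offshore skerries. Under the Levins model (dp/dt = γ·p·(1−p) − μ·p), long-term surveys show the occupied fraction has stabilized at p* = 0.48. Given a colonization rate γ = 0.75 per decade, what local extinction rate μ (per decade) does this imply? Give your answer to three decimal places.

At equilibrium γ(1−p*) = μ.
μ = 0.75 × (1 − 0.48) = 0.75 × 0.5200 = 0.3900.

0.390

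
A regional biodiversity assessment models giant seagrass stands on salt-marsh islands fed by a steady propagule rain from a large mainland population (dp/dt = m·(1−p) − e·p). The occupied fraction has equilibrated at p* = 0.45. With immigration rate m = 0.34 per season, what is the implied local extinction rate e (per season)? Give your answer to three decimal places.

0.416

At equilibrium m(1−p*) = e·p*, so e = m(1−p*)/p*.
e = 0.34 × 0.5500 / 0.45 = 0.4156.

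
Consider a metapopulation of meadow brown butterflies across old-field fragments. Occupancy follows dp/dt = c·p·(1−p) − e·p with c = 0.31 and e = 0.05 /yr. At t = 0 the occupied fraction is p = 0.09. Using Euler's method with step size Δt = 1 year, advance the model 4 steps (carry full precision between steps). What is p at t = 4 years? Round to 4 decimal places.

0.2001

Update rule: p ← p + [c·p·(1−p) − e·p]·Δt with Δt = 1.
t = 1: p = 0.09000 + (+0.02089) = 0.11089
t = 2: p = 0.11089 + (+0.02502) = 0.13591
t = 3: p = 0.13591 + (+0.02961) = 0.16552
t = 4: p = 0.16552 + (+0.03454) = 0.20006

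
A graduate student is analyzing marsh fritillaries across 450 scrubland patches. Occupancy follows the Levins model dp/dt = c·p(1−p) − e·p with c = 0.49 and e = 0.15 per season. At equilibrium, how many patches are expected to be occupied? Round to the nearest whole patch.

312

p* = 1 − e/c = 1 − 0.15/0.49 = 0.6939.
Expected occupied patches = N × p* = 450 × 0.6939 = 312.24 ≈ 312.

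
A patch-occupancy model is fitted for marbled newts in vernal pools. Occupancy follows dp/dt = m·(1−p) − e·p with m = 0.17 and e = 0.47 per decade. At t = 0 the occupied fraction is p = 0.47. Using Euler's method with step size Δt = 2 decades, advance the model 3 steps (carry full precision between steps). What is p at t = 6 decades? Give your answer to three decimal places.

Update rule: p ← p + [m·(1−p) − e·p]·Δt with Δt = 2.
step 1: Δp = -0.26160, p = 0.20840
step 2: Δp = +0.07325, p = 0.28165
step 3: Δp = -0.02051, p = 0.26114

0.261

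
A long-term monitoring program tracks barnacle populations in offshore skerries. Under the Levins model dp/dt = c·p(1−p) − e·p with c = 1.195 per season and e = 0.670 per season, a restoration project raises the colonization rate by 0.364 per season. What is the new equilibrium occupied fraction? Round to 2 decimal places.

0.57

Before: p* = 1 − 0.670/1.195 = 0.4393.
After the change, c = 1.559, e = 0.67, so p* = 1 − 0.67/1.559 = 0.5702.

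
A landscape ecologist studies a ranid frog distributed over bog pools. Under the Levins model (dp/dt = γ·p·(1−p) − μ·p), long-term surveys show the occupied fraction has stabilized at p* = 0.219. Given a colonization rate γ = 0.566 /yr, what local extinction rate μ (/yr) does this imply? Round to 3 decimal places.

At equilibrium γ(1−p*) = μ.
μ = 0.566 × (1 − 0.219) = 0.566 × 0.7810 = 0.4420.

0.442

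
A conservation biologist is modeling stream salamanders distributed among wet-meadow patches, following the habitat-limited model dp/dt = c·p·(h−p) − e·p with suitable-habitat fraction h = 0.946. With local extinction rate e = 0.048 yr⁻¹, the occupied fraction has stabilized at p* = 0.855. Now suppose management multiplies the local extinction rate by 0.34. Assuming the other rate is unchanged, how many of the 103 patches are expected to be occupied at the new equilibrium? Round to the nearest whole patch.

Balance c(h−p*) = e gives c = e/(0.946 − 0.85500) = 0.048/0.09100 = 0.52747.
New p* = 0.946 − e/c = 0.946 − 0.01632/0.52747 = 0.91506.
Expected occupied = 103 × 0.91506 = 94.25 ≈ 94.

94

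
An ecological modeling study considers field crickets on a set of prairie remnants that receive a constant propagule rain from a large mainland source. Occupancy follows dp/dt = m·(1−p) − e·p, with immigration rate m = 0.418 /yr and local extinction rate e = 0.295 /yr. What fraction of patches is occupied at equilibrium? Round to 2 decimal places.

At equilibrium the propagule rain into empty patches balances local extinction: m(1−p*) = e·p*.
p* = m/(m+e) = 0.418/(0.418+0.295) = 0.418/0.7130 = 0.5863.

0.59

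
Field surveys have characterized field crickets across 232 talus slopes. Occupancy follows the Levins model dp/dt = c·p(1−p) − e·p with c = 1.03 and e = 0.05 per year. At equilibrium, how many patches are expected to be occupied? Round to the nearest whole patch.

221

p* = 1 − e/c = 1 − 0.05/1.03 = 0.9515.
Expected occupied patches = N × p* = 232 × 0.9515 = 220.74 ≈ 221.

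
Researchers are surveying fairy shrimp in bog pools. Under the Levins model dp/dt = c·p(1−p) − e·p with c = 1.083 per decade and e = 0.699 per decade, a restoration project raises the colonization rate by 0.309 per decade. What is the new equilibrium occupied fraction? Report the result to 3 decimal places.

Before: p* = 1 − 0.699/1.083 = 0.3546.
After the change, c = 1.392, e = 0.699, so p* = 1 − 0.699/1.392 = 0.4978.

0.498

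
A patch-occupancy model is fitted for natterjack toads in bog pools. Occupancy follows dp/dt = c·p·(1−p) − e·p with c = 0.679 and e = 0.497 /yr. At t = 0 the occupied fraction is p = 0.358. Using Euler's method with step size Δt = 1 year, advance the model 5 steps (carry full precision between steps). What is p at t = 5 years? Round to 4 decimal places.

0.2939

Update rule: p ← p + [c·p·(1−p) − e·p]·Δt with Δt = 1.
  1  |  dp/dt·Δt = -0.021867  |  p_1 = 0.336133
  2  |  dp/dt·Δt = -0.015541  |  p_2 = 0.320592
  3  |  dp/dt·Δt = -0.011439  |  p_3 = 0.309153
  4  |  dp/dt·Δt = -0.008630  |  p_4 = 0.300523
  5  |  dp/dt·Δt = -0.006628  |  p_5 = 0.293895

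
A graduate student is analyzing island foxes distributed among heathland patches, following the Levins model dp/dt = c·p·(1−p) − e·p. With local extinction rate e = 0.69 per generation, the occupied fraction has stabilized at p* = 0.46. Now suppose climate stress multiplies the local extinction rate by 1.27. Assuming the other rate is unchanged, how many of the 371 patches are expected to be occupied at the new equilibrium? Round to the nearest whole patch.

117

Balance c(1−p*) = e gives c = e/(1 − 0.46000) = 0.69/0.54000 = 1.27778.
New p* = 1 − e/c = 1 − 0.87630/1.27778 = 0.31420.
Expected occupied = 371 × 0.31420 = 116.57 ≈ 117.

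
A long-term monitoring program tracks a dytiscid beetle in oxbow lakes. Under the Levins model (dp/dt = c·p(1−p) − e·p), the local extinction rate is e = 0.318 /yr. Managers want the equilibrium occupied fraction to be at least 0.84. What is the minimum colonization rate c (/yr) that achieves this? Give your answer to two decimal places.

1.99

p* = 1 − e/c ≥ 0.84 requires e/c ≤ 0.1600, i.e. c ≥ e/0.1600.
c_min = 0.318/0.1600 = 1.9875.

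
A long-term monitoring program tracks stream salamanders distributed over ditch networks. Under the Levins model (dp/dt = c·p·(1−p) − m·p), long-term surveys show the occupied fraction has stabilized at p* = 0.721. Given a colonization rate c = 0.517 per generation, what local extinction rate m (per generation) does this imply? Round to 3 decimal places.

0.144

At equilibrium c(1−p*) = m.
m = 0.517 × (1 − 0.721) = 0.517 × 0.2790 = 0.1442.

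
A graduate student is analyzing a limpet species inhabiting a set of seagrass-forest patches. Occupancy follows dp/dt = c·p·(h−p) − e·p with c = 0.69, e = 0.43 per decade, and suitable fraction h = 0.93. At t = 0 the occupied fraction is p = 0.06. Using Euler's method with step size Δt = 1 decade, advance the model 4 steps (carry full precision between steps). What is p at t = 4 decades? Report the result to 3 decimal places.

0.108

Update rule: p ← p + [c·p·(h−p) − e·p]·Δt with Δt = 1.
step 1: Δp = +0.01022, p = 0.07022
step 2: Δp = +0.01146, p = 0.08168
step 3: Δp = +0.01269, p = 0.09437
step 4: Δp = +0.01383, p = 0.10820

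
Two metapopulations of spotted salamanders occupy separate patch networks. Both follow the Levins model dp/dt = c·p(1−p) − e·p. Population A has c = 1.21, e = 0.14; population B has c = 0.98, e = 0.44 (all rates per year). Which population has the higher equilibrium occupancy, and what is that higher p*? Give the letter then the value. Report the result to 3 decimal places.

A: p*_A = 1 − 0.14/1.21 = 0.8843.
B: p*_B = 1 − 0.44/0.98 = 0.5510.
A is higher at 0.8843.

A, 0.884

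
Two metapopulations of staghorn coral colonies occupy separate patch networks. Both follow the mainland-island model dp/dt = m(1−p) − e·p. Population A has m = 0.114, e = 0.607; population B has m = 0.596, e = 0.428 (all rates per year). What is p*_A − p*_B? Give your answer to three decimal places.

A: p*_A = m/(m+e) = 0.114/0.7210 = 0.1581.
B: p*_B = 0.596/1.0240 = 0.5820.
p*_A − p*_B = 0.1581 − 0.5820 = -0.4239.

-0.424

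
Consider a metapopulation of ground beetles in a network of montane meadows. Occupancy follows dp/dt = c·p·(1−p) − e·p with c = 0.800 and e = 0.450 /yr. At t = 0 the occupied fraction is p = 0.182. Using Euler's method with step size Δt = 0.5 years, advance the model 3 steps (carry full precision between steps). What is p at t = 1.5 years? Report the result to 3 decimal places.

Update rule: p ← p + [c·p·(1−p) − e·p]·Δt with Δt = 0.5.
p: 0.18200 → 0.20060  (Δp = +0.01860)
p: 0.20060 → 0.21961  (Δp = +0.01901)
p: 0.21961 → 0.23875  (Δp = +0.01914)

0.239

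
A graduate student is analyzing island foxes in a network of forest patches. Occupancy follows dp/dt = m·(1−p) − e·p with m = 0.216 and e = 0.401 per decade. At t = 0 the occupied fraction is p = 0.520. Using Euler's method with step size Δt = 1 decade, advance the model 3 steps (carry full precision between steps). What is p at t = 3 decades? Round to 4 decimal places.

Update rule: p ← p + [m·(1−p) − e·p]·Δt with Δt = 1.
  1  |  dp/dt·Δt = -0.104840  |  p_1 = 0.415160
  2  |  dp/dt·Δt = -0.040154  |  p_2 = 0.375006
  3  |  dp/dt·Δt = -0.015379  |  p_3 = 0.359627

0.3596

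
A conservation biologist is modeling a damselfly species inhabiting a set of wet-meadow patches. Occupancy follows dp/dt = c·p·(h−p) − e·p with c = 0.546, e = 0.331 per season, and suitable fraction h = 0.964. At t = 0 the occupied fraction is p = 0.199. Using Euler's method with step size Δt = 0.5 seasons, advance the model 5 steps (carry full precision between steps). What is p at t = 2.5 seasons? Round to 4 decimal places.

Update rule: p ← p + [c·p·(h−p) − e·p]·Δt with Δt = 0.5.
p: 0.19900 → 0.20763  (Δp = +0.00863)
p: 0.20763 → 0.21614  (Δp = +0.00851)
p: 0.21614 → 0.22449  (Δp = +0.00836)
p: 0.22449 → 0.23266  (Δp = +0.00817)
p: 0.23266 → 0.24061  (Δp = +0.00795)

0.2406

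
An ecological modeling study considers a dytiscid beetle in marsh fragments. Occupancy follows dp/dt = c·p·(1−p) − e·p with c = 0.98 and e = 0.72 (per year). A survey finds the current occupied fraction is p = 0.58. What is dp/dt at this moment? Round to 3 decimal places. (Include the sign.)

-0.179

Colonization term: c·p·(1−p) = 0.98×0.58×0.4200 = 0.23873.
Extinction term: e·p = 0.41760.
dp/dt = 0.23873 − 0.41760 = -0.17887.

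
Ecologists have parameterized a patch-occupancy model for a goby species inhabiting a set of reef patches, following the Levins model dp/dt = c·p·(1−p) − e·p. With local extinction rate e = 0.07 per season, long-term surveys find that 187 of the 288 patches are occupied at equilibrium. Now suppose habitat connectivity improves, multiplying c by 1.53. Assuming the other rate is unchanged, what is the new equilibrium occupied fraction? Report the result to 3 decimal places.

Observed p* = 187/288 = 0.64931.
Balance c(1−p*) = e gives c = e/(1 − 0.64931) = 0.07/0.35069 = 0.19961.
New p* = 1 − e/c = 1 − 0.07000/0.30540 = 0.77079.

0.771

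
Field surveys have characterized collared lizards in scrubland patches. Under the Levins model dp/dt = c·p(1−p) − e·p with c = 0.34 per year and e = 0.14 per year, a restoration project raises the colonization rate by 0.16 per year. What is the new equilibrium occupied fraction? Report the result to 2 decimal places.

Before: p* = 1 − 0.14/0.34 = 0.5882.
After the change, c = 0.5, e = 0.14, so p* = 1 − 0.14/0.5 = 0.7200.

0.72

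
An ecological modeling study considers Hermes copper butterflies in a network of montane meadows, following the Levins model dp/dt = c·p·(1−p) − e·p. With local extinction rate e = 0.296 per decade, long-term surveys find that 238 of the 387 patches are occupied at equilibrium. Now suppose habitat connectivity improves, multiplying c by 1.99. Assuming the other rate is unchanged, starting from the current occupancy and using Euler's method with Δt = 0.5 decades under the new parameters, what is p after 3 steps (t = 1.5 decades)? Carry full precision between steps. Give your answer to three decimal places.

0.787

Observed p* = 238/387 = 0.61499.
Balance c(1−p*) = e gives c = e/(1 − 0.61499) = 0.296/0.38501 = 0.76881.
Starting from p₀ = 0.61499; update p ← p + (dp/dt)·Δt with the new parameters.
t = 0.5: p = 0.61499 + (+0.09011) = 0.70509
t = 1: p = 0.70509 + (+0.05471) = 0.75980
t = 1.5: p = 0.75980 + (+0.02716) = 0.78696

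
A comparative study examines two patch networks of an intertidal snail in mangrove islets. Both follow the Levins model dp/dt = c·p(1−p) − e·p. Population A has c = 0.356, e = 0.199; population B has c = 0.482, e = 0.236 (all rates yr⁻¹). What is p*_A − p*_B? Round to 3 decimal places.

-0.069

A: p*_A = 1 − 0.199/0.356 = 0.4410.
B: p*_B = 1 − 0.236/0.482 = 0.5104.
p*_A − p*_B = 0.4410 − 0.5104 = -0.0694.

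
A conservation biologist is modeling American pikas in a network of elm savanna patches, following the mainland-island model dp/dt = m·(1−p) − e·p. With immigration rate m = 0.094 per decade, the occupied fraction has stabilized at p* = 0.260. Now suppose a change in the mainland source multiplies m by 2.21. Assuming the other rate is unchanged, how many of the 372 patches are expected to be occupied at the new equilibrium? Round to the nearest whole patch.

163

Balance m(1−p*) = e·p* gives e = m(1−p*)/p* = 0.094×0.74000/0.26000 = 0.26754.
New p* = m/(m+e) = 0.20774/(0.20774+0.26754) = 0.43709.
Expected occupied = 372 × 0.43709 = 162.60 ≈ 163.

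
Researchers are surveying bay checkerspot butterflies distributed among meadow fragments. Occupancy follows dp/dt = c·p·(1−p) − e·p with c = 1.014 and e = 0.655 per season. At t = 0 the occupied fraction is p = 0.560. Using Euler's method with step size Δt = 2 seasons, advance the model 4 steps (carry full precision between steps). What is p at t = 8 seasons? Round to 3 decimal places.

0.353

Update rule: p ← p + [c·p·(1−p) − e·p]·Δt with Δt = 2.
  1  |  dp/dt·Δt = -0.233901  |  p_1 = 0.326099
  2  |  dp/dt·Δt = +0.018480  |  p_2 = 0.344580
  3  |  dp/dt·Δt = +0.006613  |  p_3 = 0.351193
  4  |  dp/dt·Δt = +0.002030  |  p_4 = 0.353223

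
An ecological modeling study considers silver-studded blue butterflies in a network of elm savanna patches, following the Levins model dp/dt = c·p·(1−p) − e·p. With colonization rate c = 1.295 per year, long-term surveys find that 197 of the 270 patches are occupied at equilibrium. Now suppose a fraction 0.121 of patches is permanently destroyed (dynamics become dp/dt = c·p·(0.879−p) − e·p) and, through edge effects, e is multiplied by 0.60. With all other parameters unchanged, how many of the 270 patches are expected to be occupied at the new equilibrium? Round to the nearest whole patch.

Observed p* = 197/270 = 0.72963.
Balance c(1−p*) = e gives e = 1.295×(1 − 0.72963) = 0.35013.
New p* = 0.879 − e/c = 0.879 − 0.21008/1.29500 = 0.71678.
Expected occupied = 270 × 0.71678 = 193.53 ≈ 194.

194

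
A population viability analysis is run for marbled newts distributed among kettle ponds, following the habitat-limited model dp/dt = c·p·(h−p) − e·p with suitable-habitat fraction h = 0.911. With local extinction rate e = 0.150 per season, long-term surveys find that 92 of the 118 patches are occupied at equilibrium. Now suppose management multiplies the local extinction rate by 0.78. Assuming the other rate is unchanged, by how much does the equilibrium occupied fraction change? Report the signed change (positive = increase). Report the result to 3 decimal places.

0.029

Observed p* = 92/118 = 0.77966.
Balance c(h−p*) = e gives c = e/(0.911 − 0.77966) = 0.150/0.13134 = 1.14207.
New p* = 0.911 − e/c = 0.911 − 0.11700/1.14207 = 0.80855.
Δp* = 0.80855 − 0.77966 = +0.02889.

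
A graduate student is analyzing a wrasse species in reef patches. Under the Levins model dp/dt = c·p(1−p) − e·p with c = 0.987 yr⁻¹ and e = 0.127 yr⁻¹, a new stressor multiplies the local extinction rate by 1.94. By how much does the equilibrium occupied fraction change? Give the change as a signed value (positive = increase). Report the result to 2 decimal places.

Before: p* = 1 − 0.127/0.987 = 0.8713.
After the change, c = 0.987, e = 0.24638, so p* = 1 − 0.24638/0.987 = 0.7504.
Δp* = 0.7504 − 0.8713 = -0.1210.

-0.12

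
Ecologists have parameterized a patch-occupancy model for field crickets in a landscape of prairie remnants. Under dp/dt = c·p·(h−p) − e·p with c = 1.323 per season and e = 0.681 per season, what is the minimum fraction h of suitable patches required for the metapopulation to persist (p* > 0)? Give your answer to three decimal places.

0.515

p* = h − e/c is positive only when h > e/c.
h_min = e/c = 0.681/1.323 = 0.5147.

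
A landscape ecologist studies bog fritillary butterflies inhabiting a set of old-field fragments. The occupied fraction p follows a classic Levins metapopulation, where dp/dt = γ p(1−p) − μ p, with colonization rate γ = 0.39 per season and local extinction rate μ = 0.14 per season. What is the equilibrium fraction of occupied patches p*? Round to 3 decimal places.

0.641

At equilibrium, colonization balances extinction: γ·p*·(1−p*) = μ·p*.
So p* = 1 − μ/γ = 1 − 0.14/0.39 = 1 − 0.3590 = 0.6410.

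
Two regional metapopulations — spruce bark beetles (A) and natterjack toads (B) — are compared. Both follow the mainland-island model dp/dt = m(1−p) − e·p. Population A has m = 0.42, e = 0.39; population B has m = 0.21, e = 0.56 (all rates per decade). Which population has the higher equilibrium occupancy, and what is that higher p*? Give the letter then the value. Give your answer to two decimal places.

A: p*_A = m/(m+e) = 0.42/0.8100 = 0.5185.
B: p*_B = 0.21/0.7700 = 0.2727.
A is higher at 0.5185.

A, 0.52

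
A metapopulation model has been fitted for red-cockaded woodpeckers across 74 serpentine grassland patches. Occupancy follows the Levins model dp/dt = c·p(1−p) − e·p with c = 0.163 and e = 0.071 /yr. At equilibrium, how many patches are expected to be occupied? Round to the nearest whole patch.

p* = 1 − e/c = 1 − 0.071/0.163 = 0.5644.
Expected occupied patches = N × p* = 74 × 0.5644 = 41.77 ≈ 42.

42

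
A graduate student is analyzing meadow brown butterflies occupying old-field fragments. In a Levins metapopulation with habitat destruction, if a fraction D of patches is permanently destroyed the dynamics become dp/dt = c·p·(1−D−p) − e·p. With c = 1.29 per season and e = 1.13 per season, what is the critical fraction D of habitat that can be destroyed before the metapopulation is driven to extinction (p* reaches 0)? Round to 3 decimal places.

0.124

The nontrivial equilibrium is p* = (1−D) − e/c; extinction occurs when this hits zero.
So D_crit = 1 − e/c = 1 − 1.13/1.29 = 1 − 0.8760 = 0.1240.
Note this equals the original equilibrium occupancy — the Levins extinction-debt result.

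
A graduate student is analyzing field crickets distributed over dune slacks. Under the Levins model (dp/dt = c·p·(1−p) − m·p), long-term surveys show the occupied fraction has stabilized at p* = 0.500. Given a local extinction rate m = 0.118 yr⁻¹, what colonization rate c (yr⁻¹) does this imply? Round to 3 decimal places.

At equilibrium c(1−p*) = m, so c = m/(1−p*).
c = 0.118/(1 − 0.500) = 0.118/0.5000 = 0.2360.

0.236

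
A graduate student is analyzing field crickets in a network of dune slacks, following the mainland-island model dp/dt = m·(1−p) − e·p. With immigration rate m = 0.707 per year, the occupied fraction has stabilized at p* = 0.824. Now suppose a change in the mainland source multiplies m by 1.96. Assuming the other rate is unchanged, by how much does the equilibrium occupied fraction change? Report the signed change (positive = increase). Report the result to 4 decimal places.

0.0777

Balance m(1−p*) = e·p* gives e = m(1−p*)/p* = 0.707×0.17600/0.82400 = 0.15101.
New p* = m/(m+e) = 1.38572/(1.38572+0.15101) = 0.90173.
Δp* = 0.90173 − 0.82400 = +0.07773.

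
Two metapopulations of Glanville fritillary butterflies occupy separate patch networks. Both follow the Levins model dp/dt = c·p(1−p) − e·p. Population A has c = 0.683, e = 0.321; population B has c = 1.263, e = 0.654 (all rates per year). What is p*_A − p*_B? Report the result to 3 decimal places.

0.048

A: p*_A = 1 − 0.321/0.683 = 0.5300.
B: p*_B = 1 − 0.654/1.263 = 0.4822.
p*_A − p*_B = 0.5300 − 0.4822 = 0.0478.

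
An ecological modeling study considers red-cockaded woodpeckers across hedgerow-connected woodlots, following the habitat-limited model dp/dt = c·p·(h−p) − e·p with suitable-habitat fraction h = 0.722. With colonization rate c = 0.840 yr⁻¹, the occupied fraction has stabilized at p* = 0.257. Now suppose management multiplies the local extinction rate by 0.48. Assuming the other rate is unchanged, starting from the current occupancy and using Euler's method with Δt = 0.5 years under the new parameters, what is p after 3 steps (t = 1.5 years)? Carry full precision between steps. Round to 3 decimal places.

0.333

Balance c(h−p*) = e gives e = 0.840×(0.722 − 0.25700) = 0.39060.
Starting from p₀ = 0.25700; update p ← p + (dp/dt)·Δt with the new parameters.
p: 0.25700 → 0.28310  (Δp = +0.02610)
p: 0.28310 → 0.30875  (Δp = +0.02565)
p: 0.30875 → 0.33339  (Δp = +0.02464)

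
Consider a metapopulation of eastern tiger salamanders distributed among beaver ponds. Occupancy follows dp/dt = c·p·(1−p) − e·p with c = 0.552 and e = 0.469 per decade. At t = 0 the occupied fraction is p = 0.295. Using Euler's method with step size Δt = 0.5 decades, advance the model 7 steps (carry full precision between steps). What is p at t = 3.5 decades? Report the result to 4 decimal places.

0.2352

Update rule: p ← p + [c·p·(1−p) − e·p]·Δt with Δt = 0.5.
  1  |  dp/dt·Δt = -0.011776  |  p_1 = 0.283224
  2  |  dp/dt·Δt = -0.010386  |  p_2 = 0.272838
  3  |  dp/dt·Δt = -0.009223  |  p_3 = 0.263615
  4  |  dp/dt·Δt = -0.008240  |  p_4 = 0.255375
  5  |  dp/dt·Δt = -0.007402  |  p_5 = 0.247973
  6  |  dp/dt·Δt = -0.006681  |  p_6 = 0.241293
  7  |  dp/dt·Δt = -0.006056  |  p_7 = 0.235237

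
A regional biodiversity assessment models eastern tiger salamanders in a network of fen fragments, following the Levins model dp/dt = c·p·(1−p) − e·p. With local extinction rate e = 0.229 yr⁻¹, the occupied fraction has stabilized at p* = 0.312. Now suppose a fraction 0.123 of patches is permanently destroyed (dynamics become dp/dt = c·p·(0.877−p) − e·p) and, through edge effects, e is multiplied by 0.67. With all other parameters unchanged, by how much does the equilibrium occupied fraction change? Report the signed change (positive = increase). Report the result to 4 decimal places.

0.1040

Balance c(1−p*) = e gives c = e/(1 − 0.31200) = 0.229/0.68800 = 0.33285.
New p* = 0.877 − e/c = 0.877 − 0.15343/0.33285 = 0.41604.
Δp* = 0.41604 − 0.31200 = +0.10404.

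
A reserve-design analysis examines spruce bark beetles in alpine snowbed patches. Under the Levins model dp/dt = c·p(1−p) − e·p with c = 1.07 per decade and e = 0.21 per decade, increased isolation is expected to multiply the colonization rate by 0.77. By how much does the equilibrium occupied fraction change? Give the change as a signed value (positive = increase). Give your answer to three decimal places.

-0.059

Before: p* = 1 − 0.21/1.07 = 0.8037.
After the change, c = 0.8239, e = 0.21, so p* = 1 − 0.21/0.8239 = 0.7451.
Δp* = 0.7451 − 0.8037 = -0.0586.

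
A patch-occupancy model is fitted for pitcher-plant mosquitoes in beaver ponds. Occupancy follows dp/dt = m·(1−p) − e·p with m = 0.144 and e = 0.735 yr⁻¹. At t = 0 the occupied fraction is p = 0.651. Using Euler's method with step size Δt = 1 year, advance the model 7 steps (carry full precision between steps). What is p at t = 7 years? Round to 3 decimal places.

Update rule: p ← p + [m·(1−p) − e·p]·Δt with Δt = 1.
t = 1: p = 0.65100 + (-0.42823) = 0.22277
t = 2: p = 0.22277 + (-0.05182) = 0.17096
t = 3: p = 0.17096 + (-0.00627) = 0.16469
t = 4: p = 0.16469 + (-0.00076) = 0.16393
t = 5: p = 0.16393 + (-0.00009) = 0.16384
t = 6: p = 0.16384 + (-0.00001) = 0.16382
t = 7: p = 0.16382 + (-0.00000) = 0.16382

0.164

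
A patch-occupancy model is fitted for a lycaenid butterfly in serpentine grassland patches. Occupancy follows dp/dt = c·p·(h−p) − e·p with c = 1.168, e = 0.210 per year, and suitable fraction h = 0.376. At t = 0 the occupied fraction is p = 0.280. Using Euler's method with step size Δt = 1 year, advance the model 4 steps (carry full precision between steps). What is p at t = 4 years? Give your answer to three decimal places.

Update rule: p ← p + [c·p·(h−p) − e·p]·Δt with Δt = 1.
t = 1: p = 0.28000 + (-0.02740) = 0.25260
t = 2: p = 0.25260 + (-0.01664) = 0.23596
t = 3: p = 0.23596 + (-0.01096) = 0.22500
t = 4: p = 0.22500 + (-0.00757) = 0.21743

0.217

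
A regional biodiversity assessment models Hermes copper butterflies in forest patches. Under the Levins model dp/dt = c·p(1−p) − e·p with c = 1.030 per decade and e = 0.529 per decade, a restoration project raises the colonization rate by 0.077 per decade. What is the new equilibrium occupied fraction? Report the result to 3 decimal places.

0.522

Before: p* = 1 − 0.529/1.030 = 0.4864.
After the change, c = 1.107, e = 0.529, so p* = 1 − 0.529/1.107 = 0.5221.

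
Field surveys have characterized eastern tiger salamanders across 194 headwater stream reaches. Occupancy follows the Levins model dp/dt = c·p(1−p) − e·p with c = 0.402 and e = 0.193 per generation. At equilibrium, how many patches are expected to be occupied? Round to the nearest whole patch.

p* = 1 − e/c = 1 − 0.193/0.402 = 0.5199.
Expected occupied patches = N × p* = 194 × 0.5199 = 100.86 ≈ 101.

101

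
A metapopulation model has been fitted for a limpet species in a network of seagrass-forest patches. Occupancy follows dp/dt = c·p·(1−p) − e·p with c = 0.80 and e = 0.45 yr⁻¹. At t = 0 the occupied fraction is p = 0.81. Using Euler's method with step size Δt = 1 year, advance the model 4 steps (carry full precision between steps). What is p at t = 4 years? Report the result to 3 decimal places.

0.464

Update rule: p ← p + [c·p·(1−p) − e·p]·Δt with Δt = 1.
t = 1: p = 0.81000 + (-0.24138) = 0.56862
t = 2: p = 0.56862 + (-0.05965) = 0.50897
t = 3: p = 0.50897 + (-0.02910) = 0.47987
t = 4: p = 0.47987 + (-0.01627) = 0.46361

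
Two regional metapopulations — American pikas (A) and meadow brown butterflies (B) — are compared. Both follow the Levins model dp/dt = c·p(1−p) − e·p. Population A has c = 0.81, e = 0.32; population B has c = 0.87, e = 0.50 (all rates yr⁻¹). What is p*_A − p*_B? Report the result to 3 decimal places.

0.180

A: p*_A = 1 − 0.32/0.81 = 0.6049.
B: p*_B = 1 − 0.50/0.87 = 0.4253.
p*_A − p*_B = 0.6049 − 0.4253 = 0.1797.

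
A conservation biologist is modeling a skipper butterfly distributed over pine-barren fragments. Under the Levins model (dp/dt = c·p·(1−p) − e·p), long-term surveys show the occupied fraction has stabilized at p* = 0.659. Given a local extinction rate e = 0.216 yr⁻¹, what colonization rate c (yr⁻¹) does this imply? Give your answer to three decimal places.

0.633

At equilibrium c(1−p*) = e, so c = e/(1−p*).
c = 0.216/(1 − 0.659) = 0.216/0.3410 = 0.6334.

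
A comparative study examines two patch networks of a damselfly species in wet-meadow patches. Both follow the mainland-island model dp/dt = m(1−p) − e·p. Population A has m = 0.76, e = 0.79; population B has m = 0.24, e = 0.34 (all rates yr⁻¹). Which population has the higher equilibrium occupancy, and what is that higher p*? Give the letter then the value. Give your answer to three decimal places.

A, 0.490

A: p*_A = m/(m+e) = 0.76/1.5500 = 0.4903.
B: p*_B = 0.24/0.5800 = 0.4138.
A is higher at 0.4903.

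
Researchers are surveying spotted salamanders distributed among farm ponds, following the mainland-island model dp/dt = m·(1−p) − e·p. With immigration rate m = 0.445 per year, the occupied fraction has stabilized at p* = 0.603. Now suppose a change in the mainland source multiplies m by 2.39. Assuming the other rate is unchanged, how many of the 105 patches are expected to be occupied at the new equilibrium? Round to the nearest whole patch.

82

Balance m(1−p*) = e·p* gives e = m(1−p*)/p* = 0.445×0.39700/0.60300 = 0.29298.
New p* = m/(m+e) = 1.06355/(1.06355+0.29298) = 0.78402.
Expected occupied = 105 × 0.78402 = 82.32 ≈ 82.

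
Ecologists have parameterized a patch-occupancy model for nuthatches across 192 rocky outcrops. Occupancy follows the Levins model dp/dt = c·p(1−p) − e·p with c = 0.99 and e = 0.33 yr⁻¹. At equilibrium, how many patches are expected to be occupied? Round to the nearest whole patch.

p* = 1 − e/c = 1 − 0.33/0.99 = 0.6667.
Expected occupied patches = N × p* = 192 × 0.6667 = 128.00 ≈ 128.

128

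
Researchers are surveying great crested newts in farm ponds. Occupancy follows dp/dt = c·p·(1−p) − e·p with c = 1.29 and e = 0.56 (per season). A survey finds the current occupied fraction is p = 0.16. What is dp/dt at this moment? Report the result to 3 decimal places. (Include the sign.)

0.084

Colonization term: c·p·(1−p) = 1.29×0.16×0.8400 = 0.17338.
Extinction term: e·p = 0.08960.
dp/dt = 0.17338 − 0.08960 = 0.08378.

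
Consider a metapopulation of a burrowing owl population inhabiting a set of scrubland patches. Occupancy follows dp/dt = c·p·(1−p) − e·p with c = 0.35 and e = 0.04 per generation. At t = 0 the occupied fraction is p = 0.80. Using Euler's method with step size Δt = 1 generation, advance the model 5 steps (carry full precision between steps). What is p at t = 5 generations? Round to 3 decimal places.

0.871

Update rule: p ← p + [c·p·(1−p) − e·p]·Δt with Δt = 1.
p: 0.80000 → 0.82400  (Δp = +0.02400)
p: 0.82400 → 0.84180  (Δp = +0.01780)
p: 0.84180 → 0.85474  (Δp = +0.01294)
p: 0.85474 → 0.86400  (Δp = +0.00927)
p: 0.86400 → 0.87057  (Δp = +0.00657)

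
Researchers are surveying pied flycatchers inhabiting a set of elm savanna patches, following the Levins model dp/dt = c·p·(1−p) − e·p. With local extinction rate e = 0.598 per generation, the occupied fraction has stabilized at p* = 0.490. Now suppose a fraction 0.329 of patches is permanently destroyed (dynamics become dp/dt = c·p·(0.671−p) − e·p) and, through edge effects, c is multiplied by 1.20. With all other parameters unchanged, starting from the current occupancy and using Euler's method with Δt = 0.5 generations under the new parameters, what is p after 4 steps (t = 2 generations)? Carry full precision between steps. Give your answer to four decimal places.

Balance c(1−p*) = e gives c = e/(1 − 0.49000) = 0.598/0.51000 = 1.17255.
Starting from p₀ = 0.49000; update p ← p + (dp/dt)·Δt with the new parameters.
p: 0.49000 → 0.40589  (Δp = -0.08411)
p: 0.40589 → 0.36023  (Δp = -0.04566)
p: 0.36023 → 0.33128  (Δp = -0.02895)
p: 0.33128 → 0.31140  (Δp = -0.01988)

0.3114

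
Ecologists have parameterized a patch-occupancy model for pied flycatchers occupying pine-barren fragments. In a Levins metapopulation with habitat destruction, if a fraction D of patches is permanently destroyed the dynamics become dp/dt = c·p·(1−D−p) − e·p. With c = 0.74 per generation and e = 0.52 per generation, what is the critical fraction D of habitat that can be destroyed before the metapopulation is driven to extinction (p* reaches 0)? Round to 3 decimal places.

0.297

The nontrivial equilibrium is p* = (1−D) − e/c; extinction occurs when this hits zero.
So D_crit = 1 − e/c = 1 − 0.52/0.74 = 1 − 0.7027 = 0.2973.
This equals the undisturbed p*, a classic result of Lande's extension.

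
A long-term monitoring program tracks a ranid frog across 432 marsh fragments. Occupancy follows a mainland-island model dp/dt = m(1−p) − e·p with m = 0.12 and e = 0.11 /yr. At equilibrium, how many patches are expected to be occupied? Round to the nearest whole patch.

225

p* = m/(m+e) = 0.12/0.2300 = 0.5217.
Expected occupied patches = N × p* = 432 × 0.5217 = 225.39 ≈ 225.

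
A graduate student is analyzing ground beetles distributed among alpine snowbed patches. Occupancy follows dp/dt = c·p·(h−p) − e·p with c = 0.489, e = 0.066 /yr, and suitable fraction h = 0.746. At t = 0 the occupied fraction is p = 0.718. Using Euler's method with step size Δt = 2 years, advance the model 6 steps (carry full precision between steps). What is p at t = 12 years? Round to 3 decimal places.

0.611

Update rule: p ← p + [c·p·(h−p) − e·p]·Δt with Δt = 2.
p: 0.71800 → 0.64289  (Δp = -0.07511)
p: 0.64289 → 0.62286  (Δp = -0.02003)
p: 0.62286 → 0.61565  (Δp = -0.00720)
p: 0.61565 → 0.61287  (Δp = -0.00278)
p: 0.61287 → 0.61177  (Δp = -0.00110)
p: 0.61177 → 0.61133  (Δp = -0.00044)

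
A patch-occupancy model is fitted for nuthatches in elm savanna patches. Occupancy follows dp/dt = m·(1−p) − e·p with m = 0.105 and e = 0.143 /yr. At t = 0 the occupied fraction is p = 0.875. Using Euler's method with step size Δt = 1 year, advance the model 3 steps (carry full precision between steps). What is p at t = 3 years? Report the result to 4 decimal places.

Update rule: p ← p + [m·(1−p) − e·p]·Δt with Δt = 1.
p: 0.87500 → 0.76300  (Δp = -0.11200)
p: 0.76300 → 0.67878  (Δp = -0.08422)
p: 0.67878 → 0.61544  (Δp = -0.06334)

0.6154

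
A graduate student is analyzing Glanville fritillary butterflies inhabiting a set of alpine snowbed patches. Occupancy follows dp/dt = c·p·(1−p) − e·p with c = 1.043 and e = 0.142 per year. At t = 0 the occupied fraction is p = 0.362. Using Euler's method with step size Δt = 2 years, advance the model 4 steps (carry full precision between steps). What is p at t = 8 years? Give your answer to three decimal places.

Update rule: p ← p + [c·p·(1−p) − e·p]·Δt with Δt = 2.
step 1: Δp = +0.37897, p = 0.74097
step 2: Δp = +0.18994, p = 0.93091
step 3: Δp = -0.13021, p = 0.80070
step 4: Δp = +0.10549, p = 0.90619

0.906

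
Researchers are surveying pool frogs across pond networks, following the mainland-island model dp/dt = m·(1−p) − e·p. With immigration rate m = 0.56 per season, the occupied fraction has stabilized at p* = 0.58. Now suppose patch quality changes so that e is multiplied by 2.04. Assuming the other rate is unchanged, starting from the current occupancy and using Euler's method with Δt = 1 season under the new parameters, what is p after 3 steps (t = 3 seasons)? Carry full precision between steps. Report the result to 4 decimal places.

0.3934

Balance m(1−p*) = e·p* gives e = m(1−p*)/p* = 0.56×0.42000/0.58000 = 0.40552.
Starting from p₀ = 0.58000; update p ← p + (dp/dt)·Δt with the new parameters.
t = 1: p = 0.58000 + (-0.24461) = 0.33539
t = 2: p = 0.33539 + (+0.09473) = 0.43012
t = 3: p = 0.43012 + (-0.03668) = 0.39343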